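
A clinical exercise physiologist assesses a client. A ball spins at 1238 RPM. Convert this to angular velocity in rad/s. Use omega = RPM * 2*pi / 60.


omega = 1238 * 2 * pi / 60
= 1238 * 6.28318531 / 60
= 7778.583 / 60
= 129.643 rad/s

129.643 rad/s


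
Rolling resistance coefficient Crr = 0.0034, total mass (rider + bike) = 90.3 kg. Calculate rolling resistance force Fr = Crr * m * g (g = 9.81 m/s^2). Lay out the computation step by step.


Fr = Crr * m * g
= 0.0034 * 90.3 * 9.81
= 3.012 N

3.012 N


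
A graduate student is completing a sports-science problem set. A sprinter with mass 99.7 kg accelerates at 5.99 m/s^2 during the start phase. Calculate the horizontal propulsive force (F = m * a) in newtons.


F = m * a
= 99.7 * 5.99
= 597.2 N

597.2 N


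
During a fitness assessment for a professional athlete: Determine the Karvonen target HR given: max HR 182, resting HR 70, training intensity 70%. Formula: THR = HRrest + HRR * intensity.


HRR = HRmax - HRrest = 182 - 70 = 112
THR = 70 + 112 * 0.7
= 148.4 bpm

148.4 bpm


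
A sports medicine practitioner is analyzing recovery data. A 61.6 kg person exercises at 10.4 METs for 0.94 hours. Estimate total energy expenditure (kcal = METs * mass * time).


Energy = METs * mass(kg) * time(h)
= 10.4 * 61.6 * 0.94
= 602.2 kcal

602.2 kcal


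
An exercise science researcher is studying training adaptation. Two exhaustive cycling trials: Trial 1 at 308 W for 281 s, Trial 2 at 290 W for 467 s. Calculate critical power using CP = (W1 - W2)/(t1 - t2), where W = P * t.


W1 = 308 * 281 = 86548 J
W2 = 290 * 467 = 135430 J
CP = (86548 - 135430) / (281 - 467)
= -48882 / -186
= 262.81 W

262.81 W


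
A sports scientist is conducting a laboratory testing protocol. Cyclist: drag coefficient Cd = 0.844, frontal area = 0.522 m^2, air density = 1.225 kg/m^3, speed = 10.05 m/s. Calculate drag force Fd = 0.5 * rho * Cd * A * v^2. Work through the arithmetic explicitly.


v^2 = 10.05^2 = 101.0025
Fd = 0.5 * 1.225 * 0.844 * 0.522 * 101.0025
= 27.255 N

27.255 N


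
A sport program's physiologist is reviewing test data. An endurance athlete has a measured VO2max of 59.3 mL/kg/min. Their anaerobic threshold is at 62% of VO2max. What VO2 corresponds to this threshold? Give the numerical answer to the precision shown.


Anaerobic threshold VO2 = VO2max * 62%
= 59.3 * 0.62
= 36.77 mL/kg/min

36.77 mL/kg/min


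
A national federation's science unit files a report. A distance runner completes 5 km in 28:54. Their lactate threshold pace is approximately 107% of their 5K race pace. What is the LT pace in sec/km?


Convert to seconds: 28 min 54 s = 1734 s
Pace per km = 1734 / 5 = 346.8 s/km
LT pace = 346.8 * 1.07 = 371.08 s/km

371.08 s/km


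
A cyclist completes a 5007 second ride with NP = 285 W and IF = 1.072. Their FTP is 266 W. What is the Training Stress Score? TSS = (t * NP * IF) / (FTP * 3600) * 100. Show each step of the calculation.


t * NP * IF = 5007 * 285 * 1.072 = 1529738.64
FTP * 3600 = 957600
TSS = (1529738.64 / 957600) * 100 = 159.75

159.75 TSS


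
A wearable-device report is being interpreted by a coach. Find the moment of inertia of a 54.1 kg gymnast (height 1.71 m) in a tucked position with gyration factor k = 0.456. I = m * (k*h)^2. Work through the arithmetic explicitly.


Radius of gyration = 0.456 * 1.71 = 0.77976 m
I = 54.1 * 0.77976^2
= 54.1 * 0.608026
= 32.894 kg*m^2

32.894 kg*m^2


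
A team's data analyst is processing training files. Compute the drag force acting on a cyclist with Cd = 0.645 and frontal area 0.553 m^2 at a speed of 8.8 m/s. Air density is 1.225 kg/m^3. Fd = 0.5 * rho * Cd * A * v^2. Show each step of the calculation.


Step 1: v^2 = 77.44
Step 2: Fd = 0.5 * 1.225 * 0.645 * 0.553 * 77.44
= 16.918 N

16.918 N


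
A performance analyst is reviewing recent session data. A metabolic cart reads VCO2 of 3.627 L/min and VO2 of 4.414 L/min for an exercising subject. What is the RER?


RER = VCO2 / VO2 = 3.627 / 4.414 = 0.8217

0.8217


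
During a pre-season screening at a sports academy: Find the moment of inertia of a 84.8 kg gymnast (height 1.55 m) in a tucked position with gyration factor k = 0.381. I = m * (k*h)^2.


Radius of gyration = 0.381 * 1.55 = 0.59055 m
I = 84.8 * 0.59055^2
= 84.8 * 0.348749
= 29.574 kg*m^2

29.574 kg*m^2


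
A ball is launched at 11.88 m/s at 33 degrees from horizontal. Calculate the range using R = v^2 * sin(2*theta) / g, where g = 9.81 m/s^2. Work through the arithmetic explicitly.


sin(2 * 33) = sin(66) = 0.913545
v^2 = 11.88^2 = 141.1344
R = 141.1344 * 0.913545 / 9.81
= 13.143 m

13.143 m


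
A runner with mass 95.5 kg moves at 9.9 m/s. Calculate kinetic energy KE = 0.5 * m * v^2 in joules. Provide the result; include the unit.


v^2 = 9.9^2 = 98.01
KE = 0.5 * 95.5 * 98.01
= 4679.98 J

4679.98 J


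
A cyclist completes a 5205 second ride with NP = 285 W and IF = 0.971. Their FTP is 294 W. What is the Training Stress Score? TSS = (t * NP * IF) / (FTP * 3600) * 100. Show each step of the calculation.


t * NP * IF = 5205 * 285 * 0.971 = 1440405.675
FTP * 3600 = 1058400
TSS = (1440405.675 / 1058400) * 100 = 136.09

136.09 TSS


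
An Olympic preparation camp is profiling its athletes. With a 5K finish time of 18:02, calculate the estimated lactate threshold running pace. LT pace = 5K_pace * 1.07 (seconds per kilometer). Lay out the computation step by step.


Race duration = 1082 s for 5 km
Average pace = 1082 / 5 = 216.4 s/km
LT pace = 216.4 * 1.07
= 231.55 s/km

231.55 s/km


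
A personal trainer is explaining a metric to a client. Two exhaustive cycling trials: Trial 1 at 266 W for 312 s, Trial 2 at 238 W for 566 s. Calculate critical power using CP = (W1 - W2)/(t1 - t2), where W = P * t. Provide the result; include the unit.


W1 = 266 * 312 = 82992 J
W2 = 238 * 566 = 134708 J
CP = (82992 - 134708) / (312 - 566)
= -51716 / -254
= 203.61 W

203.61 W


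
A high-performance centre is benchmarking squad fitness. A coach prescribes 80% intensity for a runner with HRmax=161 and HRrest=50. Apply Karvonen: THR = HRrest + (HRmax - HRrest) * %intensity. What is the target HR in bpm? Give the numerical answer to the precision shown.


Heart rate reserve = 161 - 50 = 111
Intensity fraction = 80 / 100 = 0.8
THR = 50 + 111 * 0.8 = 138.8 bpm

138.8 bpm


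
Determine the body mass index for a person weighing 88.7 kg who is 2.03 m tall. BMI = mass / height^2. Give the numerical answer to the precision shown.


BMI = mass / height^2
= 88.7 / 2.03^2
= 88.7 / 4.1209
= 21.52 kg/m^2

21.52 kg/m^2


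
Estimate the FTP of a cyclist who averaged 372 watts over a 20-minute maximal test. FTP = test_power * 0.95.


FTP = 372 * 0.95 = 353.4 W

353.4 W


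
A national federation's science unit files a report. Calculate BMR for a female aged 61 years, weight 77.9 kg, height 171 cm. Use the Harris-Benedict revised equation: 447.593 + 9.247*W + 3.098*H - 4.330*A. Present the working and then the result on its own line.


Substituting values:
W term = 9.247 * 77.9 = 720.3413
H term = 3.098 * 171 = 529.758
A term = 4.330 * 61 = 264.13
BMR = 1433.56 kcal/day

1433.56 kcal/day


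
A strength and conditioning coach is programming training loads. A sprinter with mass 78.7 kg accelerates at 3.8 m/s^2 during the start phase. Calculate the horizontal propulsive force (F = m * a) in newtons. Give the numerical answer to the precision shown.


F = m * a
= 78.7 * 3.8
= 299.06 N

299.06 N


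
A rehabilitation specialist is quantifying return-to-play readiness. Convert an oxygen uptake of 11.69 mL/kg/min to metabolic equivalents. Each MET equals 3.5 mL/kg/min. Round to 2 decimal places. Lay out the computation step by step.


One MET = 3.5 mL/kg/min
Number of METs = 11.69 / 3.5
= 3.34 METs

3.34 METs


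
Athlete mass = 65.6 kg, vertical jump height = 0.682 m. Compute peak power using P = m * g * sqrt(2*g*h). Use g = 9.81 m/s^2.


sqrt(2 * 9.81 * 0.682) = sqrt(13.38084) = 3.657983 m/s
P = 65.6 * 9.81 * 3.657983
= 2354.04 W

2354.04 W


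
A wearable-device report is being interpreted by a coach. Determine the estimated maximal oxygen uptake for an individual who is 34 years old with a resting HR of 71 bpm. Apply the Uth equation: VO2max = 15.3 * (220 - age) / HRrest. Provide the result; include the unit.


HRmax = 220 - 34 = 186
VO2max = 15.3 * (186 / 71)
= 15.3 * 2.6197
= 40.08 mL/kg/min

40.08 mL/kg/min


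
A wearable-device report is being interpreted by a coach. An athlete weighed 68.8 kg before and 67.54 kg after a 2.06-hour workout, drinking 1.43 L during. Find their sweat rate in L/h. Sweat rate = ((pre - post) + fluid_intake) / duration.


Body mass change = 1.26 kg
Total sweat loss = 1.26 + 1.43 = 2.69 L
Rate = 2.69 / 2.06 = 1.306 L/h

1.306 L/h


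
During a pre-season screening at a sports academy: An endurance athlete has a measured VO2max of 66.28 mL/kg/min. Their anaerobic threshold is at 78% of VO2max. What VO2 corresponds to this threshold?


Anaerobic threshold VO2 = VO2max * 78%
= 66.28 * 0.78
= 51.7 mL/kg/min

51.7 mL/kg/min


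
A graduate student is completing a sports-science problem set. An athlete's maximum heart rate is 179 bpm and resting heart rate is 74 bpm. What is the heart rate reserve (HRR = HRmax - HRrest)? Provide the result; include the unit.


HRR = HRmax - HRrest
= 179 - 74
= 105 bpm

105 bpm


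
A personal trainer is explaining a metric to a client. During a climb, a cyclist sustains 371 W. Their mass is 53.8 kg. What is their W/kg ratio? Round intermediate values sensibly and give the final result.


Power-to-weight = 371 W / 53.8 kg
= 6.896 W/kg

6.896 W/kg


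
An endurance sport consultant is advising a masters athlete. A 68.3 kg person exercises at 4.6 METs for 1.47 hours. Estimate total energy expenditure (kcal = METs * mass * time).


Energy = METs * mass(kg) * time(h)
= 4.6 * 68.3 * 1.47
= 461.84 kcal

461.84 kcal


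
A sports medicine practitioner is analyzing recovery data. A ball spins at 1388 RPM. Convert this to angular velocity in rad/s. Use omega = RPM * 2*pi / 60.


omega = 1388 * 2 * pi / 60
= 1388 * 6.28318531 / 60
= 8721.061 / 60
= 145.351 rad/s

145.351 rad/s


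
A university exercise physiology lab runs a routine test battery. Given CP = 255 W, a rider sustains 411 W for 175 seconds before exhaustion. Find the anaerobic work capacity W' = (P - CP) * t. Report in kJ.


Excess power = 411 - 255 = 156 W
Work above CP = 156 * 175 = 27300 J
W' = 27.3 kJ

27.3 kJ


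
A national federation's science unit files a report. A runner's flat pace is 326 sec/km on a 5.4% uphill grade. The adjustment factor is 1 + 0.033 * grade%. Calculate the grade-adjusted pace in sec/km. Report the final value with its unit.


Factor = 1 + 0.033 * 5.4 = 1.1782
Adjusted pace = 326 * 1.1782
= 384.09 sec/km

384.09 s/km


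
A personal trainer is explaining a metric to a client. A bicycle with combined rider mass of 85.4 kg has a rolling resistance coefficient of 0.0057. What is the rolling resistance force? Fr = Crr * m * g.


Fr = 0.0057 * 85.4 * 9.81
= 0.48678 * 9.81
= 4.775 N

4.775 N


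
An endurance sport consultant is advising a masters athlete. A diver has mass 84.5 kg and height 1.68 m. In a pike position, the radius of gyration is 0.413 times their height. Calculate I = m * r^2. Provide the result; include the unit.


r = 0.413 * 1.68 = 0.69384 m
I = m * r^2 = 84.5 * 0.481414 = 40.679 kg*m^2

40.679 kg*m^2


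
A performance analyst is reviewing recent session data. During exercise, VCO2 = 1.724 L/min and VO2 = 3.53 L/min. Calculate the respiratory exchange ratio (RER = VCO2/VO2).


RER = VCO2 / VO2
= 1.724 / 3.53
= 0.4884

0.4884


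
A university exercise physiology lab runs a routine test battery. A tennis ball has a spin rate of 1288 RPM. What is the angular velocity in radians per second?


Convert RPM to rad/s: multiply by 2*pi and divide by 60
omega = 1288 * 2 * pi / 60
= 134.879 rad/s

134.879 rad/s


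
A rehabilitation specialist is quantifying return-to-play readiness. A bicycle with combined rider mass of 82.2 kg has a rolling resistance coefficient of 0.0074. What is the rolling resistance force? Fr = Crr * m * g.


Fr = 0.0074 * 82.2 * 9.81
= 0.60828 * 9.81
= 5.967 N

5.967 N


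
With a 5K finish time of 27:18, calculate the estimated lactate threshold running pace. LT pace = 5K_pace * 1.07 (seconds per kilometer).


Race duration = 1638 s for 5 km
Average pace = 1638 / 5 = 327.6 s/km
LT pace = 327.6 * 1.07
= 350.53 s/km

350.53 s/km


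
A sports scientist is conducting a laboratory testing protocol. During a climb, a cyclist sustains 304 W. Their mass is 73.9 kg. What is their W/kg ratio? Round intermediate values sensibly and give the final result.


Power-to-weight = 304 W / 73.9 kg
= 4.114 W/kg

4.114 W/kg


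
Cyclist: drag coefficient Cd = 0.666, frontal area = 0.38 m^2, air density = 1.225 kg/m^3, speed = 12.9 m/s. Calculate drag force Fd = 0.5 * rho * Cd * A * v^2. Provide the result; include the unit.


v^2 = 12.9^2 = 166.41
Fd = 0.5 * 1.225 * 0.666 * 0.38 * 166.41
= 25.795 N

25.795 N


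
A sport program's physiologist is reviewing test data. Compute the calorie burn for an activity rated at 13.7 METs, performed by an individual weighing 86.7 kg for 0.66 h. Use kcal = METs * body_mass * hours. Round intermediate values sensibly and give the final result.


Product of METs and mass = 13.7 * 86.7 = 1187.79
Total kcal = 1187.79 * 0.66 = 783.94 kcal

783.94 kcal


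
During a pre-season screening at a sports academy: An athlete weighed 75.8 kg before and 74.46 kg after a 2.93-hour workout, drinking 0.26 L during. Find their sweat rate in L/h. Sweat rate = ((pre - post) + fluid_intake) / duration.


Body mass change = 1.34 kg
Total sweat loss = 1.34 + 0.26 = 1.6 L
Rate = 1.6 / 2.93 = 0.546 L/h

0.546 L/h


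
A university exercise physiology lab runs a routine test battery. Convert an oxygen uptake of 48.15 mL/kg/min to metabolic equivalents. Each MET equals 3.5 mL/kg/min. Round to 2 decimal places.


One MET = 3.5 mL/kg/min
Number of METs = 48.15 / 3.5
= 13.76 METs

13.76 METs


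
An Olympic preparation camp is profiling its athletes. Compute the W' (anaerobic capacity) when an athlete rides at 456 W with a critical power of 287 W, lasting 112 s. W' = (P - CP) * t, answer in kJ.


Above-CP power = 169 W
Duration = 112 s
W' = 169 * 112 = 18928 J
Convert: 18928 / 1000 = 18.928 kJ

18.928 kJ


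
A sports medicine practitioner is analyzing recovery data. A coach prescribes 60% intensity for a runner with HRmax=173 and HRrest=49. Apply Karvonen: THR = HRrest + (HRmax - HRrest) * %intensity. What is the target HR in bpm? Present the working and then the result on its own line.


Heart rate reserve = 173 - 49 = 124
Intensity fraction = 60 / 100 = 0.6
THR = 49 + 124 * 0.6 = 123.4 bpm

123.4 bpm


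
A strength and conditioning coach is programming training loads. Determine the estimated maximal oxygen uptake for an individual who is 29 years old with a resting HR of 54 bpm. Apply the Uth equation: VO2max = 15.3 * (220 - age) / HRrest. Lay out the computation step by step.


HRmax = 220 - 29 = 191
VO2max = 15.3 * (191 / 54)
= 15.3 * 3.537
= 54.12 mL/kg/min

54.12 mL/kg/min


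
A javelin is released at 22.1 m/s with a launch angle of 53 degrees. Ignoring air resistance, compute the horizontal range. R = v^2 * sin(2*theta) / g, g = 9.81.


Launch speed squared = 488.41
sin(2 * 53 deg) = 0.961262
Range = 488.41 * 0.961262 / 9.81
= 47.858 m

47.858 m


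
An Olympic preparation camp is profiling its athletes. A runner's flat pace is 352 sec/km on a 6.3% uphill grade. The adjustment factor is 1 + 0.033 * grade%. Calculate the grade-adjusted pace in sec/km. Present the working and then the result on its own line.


Factor = 1 + 0.033 * 6.3 = 1.2079
Adjusted pace = 352 * 1.2079
= 425.18 sec/km

425.18 s/km


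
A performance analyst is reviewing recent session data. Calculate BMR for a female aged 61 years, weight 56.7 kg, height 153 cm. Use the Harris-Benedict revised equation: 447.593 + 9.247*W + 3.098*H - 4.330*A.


Substituting values:
W term = 9.247 * 56.7 = 524.3049
H term = 3.098 * 153 = 473.994
A term = 4.330 * 61 = 264.13
BMR = 1181.76 kcal/day

1181.76 kcal/day


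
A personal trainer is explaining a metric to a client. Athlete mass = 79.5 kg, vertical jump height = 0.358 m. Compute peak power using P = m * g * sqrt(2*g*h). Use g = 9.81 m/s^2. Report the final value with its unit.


sqrt(2 * 9.81 * 0.358) = sqrt(7.02396) = 2.650275 m/s
P = 79.5 * 9.81 * 2.650275
= 2066.94 W

2066.94 W


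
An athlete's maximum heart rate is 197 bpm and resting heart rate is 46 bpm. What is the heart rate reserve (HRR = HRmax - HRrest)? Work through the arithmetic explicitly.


HRR = HRmax - HRrest
= 197 - 46
= 151 bpm

151 bpm


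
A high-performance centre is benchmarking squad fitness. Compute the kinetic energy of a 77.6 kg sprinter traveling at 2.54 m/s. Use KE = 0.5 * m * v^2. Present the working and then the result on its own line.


Velocity squared = 6.4516
KE = 0.5 * 77.6 * 6.4516 = 250.32 J

250.32 J


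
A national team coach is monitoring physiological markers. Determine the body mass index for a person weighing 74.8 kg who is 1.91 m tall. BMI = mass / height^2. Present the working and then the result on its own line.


BMI = mass / height^2
= 74.8 / 1.91^2
= 74.8 / 3.6481
= 20.5 kg/m^2

20.5 kg/m^2


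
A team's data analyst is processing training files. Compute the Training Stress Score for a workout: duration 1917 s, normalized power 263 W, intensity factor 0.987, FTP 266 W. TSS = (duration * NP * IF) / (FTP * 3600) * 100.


Product = 1917 * 263 * 0.987 = 497616.777
Base = 266 * 3600 = 957600
TSS = 497616.777 / 957600 * 100 = 51.96

51.96 TSS


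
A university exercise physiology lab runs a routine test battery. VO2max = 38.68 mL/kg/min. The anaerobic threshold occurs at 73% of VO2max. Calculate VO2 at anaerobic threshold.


AT fraction = 73 / 100 = 0.73
AT VO2 = 38.68 * 0.73
= 28.24 mL/kg/min

28.24 mL/kg/min


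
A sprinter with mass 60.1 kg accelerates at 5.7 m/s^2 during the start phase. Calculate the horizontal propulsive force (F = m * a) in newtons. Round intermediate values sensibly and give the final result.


F = m * a
= 60.1 * 5.7
= 342.57 N

342.57 N


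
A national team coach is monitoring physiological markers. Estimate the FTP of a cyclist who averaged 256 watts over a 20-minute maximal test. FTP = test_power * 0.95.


FTP = 256 * 0.95 = 243.2 W

243.2 W


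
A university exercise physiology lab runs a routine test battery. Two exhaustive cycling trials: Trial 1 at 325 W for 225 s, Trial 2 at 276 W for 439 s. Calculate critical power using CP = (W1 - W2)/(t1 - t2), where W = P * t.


W1 = 325 * 225 = 73125 J
W2 = 276 * 439 = 121164 J
CP = (73125 - 121164) / (225 - 439)
= -48039 / -214
= 224.48 W

224.48 W


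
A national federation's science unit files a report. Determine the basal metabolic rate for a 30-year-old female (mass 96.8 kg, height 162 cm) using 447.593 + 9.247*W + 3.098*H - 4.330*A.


BMR = 447.593 + 9.247*96.8 + 3.098*162 - 4.330*30
= 1714.68 kcal/day

1714.68 kcal/day


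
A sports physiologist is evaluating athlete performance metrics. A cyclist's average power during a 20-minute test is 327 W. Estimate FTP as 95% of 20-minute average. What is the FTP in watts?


FTP = 20-min power * 0.95
= 327 * 0.95
= 310.65 W

310.65 W


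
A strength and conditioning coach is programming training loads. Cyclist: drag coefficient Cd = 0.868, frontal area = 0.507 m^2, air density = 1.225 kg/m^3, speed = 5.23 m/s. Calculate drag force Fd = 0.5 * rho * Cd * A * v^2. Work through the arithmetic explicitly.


v^2 = 5.23^2 = 27.3529
Fd = 0.5 * 1.225 * 0.868 * 0.507 * 27.3529
= 7.373 N

7.373 N


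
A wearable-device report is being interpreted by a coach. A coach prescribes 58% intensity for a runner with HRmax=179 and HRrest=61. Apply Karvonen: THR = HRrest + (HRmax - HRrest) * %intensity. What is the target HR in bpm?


Heart rate reserve = 179 - 61 = 118
Intensity fraction = 58 / 100 = 0.58
THR = 61 + 118 * 0.58 = 129.44 bpm

129.44 bpm


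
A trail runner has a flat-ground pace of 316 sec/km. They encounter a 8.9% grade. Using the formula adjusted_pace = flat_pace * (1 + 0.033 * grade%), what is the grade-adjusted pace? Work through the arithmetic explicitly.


Grade factor = 1 + 0.033 * 8.9 = 1.2937
Adjusted = 316 * 1.2937 = 408.81 sec/km

408.81 s/km


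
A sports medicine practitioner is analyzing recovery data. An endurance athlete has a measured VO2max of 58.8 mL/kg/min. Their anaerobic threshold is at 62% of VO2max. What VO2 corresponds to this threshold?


Anaerobic threshold VO2 = VO2max * 62%
= 58.8 * 0.62
= 36.46 mL/kg/min

36.46 mL/kg/min


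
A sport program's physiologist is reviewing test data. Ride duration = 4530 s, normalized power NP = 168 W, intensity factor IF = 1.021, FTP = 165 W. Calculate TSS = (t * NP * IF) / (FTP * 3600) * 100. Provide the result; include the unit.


Numerator = 4530 * 168 * 1.021 = 777021.84
Denominator = 165 * 3600 = 594000
TSS = 777021.84 / 594000 * 100
= 130.81

130.81 TSS


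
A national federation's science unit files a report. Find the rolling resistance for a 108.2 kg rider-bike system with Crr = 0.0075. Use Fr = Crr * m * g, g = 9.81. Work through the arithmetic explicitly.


m * g = 108.2 * 9.81 = 1061.442 N
Fr = 0.0075 * 1061.442 = 7.961 N

7.961 N


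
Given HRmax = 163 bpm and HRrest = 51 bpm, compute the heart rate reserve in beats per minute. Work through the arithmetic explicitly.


Heart rate reserve = maximum HR minus resting HR
HRR = 163 - 51 = 112 bpm

112 bpm


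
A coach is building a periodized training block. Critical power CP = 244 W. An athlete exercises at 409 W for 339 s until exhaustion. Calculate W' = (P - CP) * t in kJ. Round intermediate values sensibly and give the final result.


P - CP = 409 - 244 = 165 W
W' = 165 * 339 = 55935 J
= 55935 / 1000 = 55.935 kJ

55.935 kJ


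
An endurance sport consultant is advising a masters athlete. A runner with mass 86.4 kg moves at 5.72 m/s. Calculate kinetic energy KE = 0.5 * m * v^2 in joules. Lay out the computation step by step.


v^2 = 5.72^2 = 32.7184
KE = 0.5 * 86.4 * 32.7184
= 1413.43 J

1413.43 J


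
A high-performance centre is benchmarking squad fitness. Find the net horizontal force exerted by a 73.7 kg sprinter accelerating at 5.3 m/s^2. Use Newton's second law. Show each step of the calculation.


Newton's second law: F = m * a
F = 73.7 * 5.3 = 390.61 N

390.61 N


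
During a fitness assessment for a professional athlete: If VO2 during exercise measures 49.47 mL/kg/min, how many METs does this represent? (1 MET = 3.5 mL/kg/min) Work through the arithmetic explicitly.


METs = VO2 / 3.5 = 49.47 / 3.5 = 14.13

14.13 METs


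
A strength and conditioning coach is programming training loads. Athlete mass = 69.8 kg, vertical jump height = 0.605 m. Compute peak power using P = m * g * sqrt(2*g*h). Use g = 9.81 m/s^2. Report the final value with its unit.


sqrt(2 * 9.81 * 0.605) = sqrt(11.8701) = 3.445301 m/s
P = 69.8 * 9.81 * 3.445301
= 2359.13 W

2359.13 W


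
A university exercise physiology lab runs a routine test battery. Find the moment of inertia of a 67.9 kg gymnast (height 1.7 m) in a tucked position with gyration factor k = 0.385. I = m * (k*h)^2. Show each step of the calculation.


Radius of gyration = 0.385 * 1.7 = 0.6545 m
I = 67.9 * 0.6545^2
= 67.9 * 0.42837
= 29.086 kg*m^2

29.086 kg*m^2


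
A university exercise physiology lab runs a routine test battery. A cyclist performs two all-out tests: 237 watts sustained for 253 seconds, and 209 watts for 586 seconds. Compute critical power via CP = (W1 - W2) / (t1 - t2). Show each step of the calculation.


W1 = P1 * t1 = 237 * 253 = 59961 J
W2 = P2 * t2 = 209 * 586 = 122474 J
CP = (59961 - 122474) / (253 - 586)
= 187.73 W

187.73 W


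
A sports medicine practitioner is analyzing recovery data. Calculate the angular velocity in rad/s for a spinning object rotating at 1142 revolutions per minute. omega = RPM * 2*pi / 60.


omega = RPM * 2*pi / 60
= 1142 * 6.28318531 / 60
= 119.59 rad/s

119.59 rad/s


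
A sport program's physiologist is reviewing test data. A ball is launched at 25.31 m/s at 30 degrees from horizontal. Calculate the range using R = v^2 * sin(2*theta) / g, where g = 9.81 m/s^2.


sin(2 * 30) = sin(60) = 0.866025
v^2 = 25.31^2 = 640.5961
R = 640.5961 * 0.866025 / 9.81
= 56.552 m

56.552 m


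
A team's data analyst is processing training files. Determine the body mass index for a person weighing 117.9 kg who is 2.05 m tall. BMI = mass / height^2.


BMI = mass / height^2
= 117.9 / 2.05^2
= 117.9 / 4.2025
= 28.05 kg/m^2

28.05 kg/m^2


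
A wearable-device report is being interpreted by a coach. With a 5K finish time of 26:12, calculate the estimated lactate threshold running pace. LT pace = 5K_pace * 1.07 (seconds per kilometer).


Race duration = 1572 s for 5 km
Average pace = 1572 / 5 = 314.4 s/km
LT pace = 314.4 * 1.07
= 336.41 s/km

336.41 s/km


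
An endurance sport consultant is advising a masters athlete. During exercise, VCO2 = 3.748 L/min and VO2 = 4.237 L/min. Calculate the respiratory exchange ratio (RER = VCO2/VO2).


RER = VCO2 / VO2
= 3.748 / 4.237
= 0.8846

0.8846


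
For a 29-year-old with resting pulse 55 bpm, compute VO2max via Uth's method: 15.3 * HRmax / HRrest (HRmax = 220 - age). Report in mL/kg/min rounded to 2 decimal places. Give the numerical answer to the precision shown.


Step 1: HRmax = 220 - 29 = 191 bpm
Step 2: Ratio = 191 / 55 = 3.4727
Step 3: VO2max = 15.3 * 3.4727 = 53.13 mL/kg/min

53.13 mL/kg/min


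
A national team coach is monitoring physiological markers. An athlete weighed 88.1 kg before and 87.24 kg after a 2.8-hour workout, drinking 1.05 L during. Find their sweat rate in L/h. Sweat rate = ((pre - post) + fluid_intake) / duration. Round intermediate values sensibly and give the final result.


Body mass change = 0.86 kg
Total sweat loss = 0.86 + 1.05 = 1.91 L
Rate = 1.91 / 2.8 = 0.682 L/h

0.682 L/h


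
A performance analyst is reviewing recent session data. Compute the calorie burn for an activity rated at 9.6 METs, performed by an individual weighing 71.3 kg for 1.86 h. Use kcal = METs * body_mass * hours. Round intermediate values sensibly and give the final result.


Product of METs and mass = 9.6 * 71.3 = 684.48
Total kcal = 684.48 * 1.86 = 1273.13 kcal

1273.13 kcal


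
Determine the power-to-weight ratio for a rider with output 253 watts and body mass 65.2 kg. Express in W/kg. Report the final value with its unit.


P/W = 253 / 65.2 = 3.88 W/kg

3.88 W/kg


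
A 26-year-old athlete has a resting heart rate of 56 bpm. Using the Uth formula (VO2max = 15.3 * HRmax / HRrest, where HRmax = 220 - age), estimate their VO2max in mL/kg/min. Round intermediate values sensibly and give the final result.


HRmax = 220 - 26 = 194 bpm
Ratio = HRmax / HRrest = 194 / 56 = 3.4643
VO2max = 15.3 * 3.4643 = 53.0 mL/kg/min

53.0 mL/kg/min


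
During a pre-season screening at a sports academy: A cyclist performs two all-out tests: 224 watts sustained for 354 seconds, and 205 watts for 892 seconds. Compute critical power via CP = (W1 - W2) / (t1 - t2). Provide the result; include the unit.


W1 = P1 * t1 = 224 * 354 = 79296 J
W2 = P2 * t2 = 205 * 892 = 182860 J
CP = (79296 - 182860) / (354 - 892)
= 192.5 W

192.5 W


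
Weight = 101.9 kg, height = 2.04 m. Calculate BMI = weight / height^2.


height^2 = 2.04^2 = 4.1616
BMI = 101.9 / 4.1616 = 24.49 kg/m^2

24.49 kg/m^2


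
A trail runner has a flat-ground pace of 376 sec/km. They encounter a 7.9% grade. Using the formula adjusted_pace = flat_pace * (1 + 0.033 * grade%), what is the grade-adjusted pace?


Grade factor = 1 + 0.033 * 7.9 = 1.2607
Adjusted = 376 * 1.2607 = 474.02 sec/km

474.02 s/km


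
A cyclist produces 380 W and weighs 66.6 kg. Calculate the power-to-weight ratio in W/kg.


P/W = power / mass
= 380 / 66.6
= 5.706 W/kg

5.706 W/kg


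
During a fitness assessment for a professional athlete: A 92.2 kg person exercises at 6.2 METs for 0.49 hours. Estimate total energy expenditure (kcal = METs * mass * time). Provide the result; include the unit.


Energy = METs * mass(kg) * time(h)
= 6.2 * 92.2 * 0.49
= 280.1 kcal

280.1 kcal


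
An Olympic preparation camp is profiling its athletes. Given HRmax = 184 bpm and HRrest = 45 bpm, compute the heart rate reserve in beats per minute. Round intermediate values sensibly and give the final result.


Heart rate reserve = maximum HR minus resting HR
HRR = 184 - 45 = 139 bpm

139 bpm


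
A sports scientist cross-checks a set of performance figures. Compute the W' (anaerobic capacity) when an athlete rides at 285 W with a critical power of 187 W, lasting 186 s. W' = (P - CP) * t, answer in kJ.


Above-CP power = 98 W
Duration = 186 s
W' = 98 * 186 = 18228 J
Convert: 18228 / 1000 = 18.228 kJ

18.228 kJ


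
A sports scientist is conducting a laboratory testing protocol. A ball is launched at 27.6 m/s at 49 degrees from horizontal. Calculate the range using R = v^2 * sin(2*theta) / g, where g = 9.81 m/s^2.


sin(2 * 49) = sin(98) = 0.990268
v^2 = 27.6^2 = 761.76
R = 761.76 * 0.990268 / 9.81
= 76.896 m

76.896 m


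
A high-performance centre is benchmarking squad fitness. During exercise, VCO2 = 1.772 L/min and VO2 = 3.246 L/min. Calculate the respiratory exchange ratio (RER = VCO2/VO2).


RER = VCO2 / VO2
= 1.772 / 3.246
= 0.5459

0.5459


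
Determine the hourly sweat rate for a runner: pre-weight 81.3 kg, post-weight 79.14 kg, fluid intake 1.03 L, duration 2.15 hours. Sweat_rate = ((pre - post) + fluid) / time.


Mass lost = 81.3 - 79.14 = 2.16 kg
Add fluid consumed: 2.16 + 1.03 = 3.19 L total sweat
Sweat rate = 3.19 / 2.15 = 1.484 L/h

1.484 L/h


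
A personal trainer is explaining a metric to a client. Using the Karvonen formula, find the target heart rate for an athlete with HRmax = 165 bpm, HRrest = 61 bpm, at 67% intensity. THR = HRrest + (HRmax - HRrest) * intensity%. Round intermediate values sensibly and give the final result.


HRR = 165 - 61 = 104
THR = 61 + 104 * 0.67
= 61 + 69.68
= 130.68 bpm

130.68 bpm


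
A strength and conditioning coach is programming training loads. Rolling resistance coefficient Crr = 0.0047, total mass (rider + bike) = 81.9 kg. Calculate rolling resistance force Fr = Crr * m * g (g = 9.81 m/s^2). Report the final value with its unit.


Fr = Crr * m * g
= 0.0047 * 81.9 * 9.81
= 3.776 N

3.776 N


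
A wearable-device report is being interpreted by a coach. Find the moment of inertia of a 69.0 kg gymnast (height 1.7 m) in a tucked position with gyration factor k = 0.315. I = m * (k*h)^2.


Radius of gyration = 0.315 * 1.7 = 0.5355 m
I = 69.0 * 0.5355^2
= 69.0 * 0.28676
= 19.786 kg*m^2

19.786 kg*m^2


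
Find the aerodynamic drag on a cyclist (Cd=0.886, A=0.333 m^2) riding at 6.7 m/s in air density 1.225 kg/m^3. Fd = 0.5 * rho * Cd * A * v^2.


Fd = 0.5 * 1.225 * 0.886 * 0.333 * 6.7^2
= 0.5 * 1.225 * 0.886 * 0.333 * 44.89
= 8.112 N

8.112 N


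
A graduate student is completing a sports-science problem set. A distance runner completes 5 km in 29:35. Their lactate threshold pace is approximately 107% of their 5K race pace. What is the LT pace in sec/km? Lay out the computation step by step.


Convert to seconds: 29 min 35 s = 1775 s
Pace per km = 1775 / 5 = 355.0 s/km
LT pace = 355.0 * 1.07 = 379.85 s/km

379.85 s/km


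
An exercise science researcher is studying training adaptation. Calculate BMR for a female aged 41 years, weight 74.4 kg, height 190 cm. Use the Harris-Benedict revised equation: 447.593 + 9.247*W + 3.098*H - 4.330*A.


Substituting values:
W term = 9.247 * 74.4 = 687.9768
H term = 3.098 * 190 = 588.62
A term = 4.330 * 41 = 177.53
BMR = 1546.66 kcal/day

1546.66 kcal/day


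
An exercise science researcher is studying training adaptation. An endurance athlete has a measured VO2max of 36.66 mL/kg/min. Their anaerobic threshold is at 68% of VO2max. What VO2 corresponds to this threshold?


Anaerobic threshold VO2 = VO2max * 68%
= 36.66 * 0.68
= 24.93 mL/kg/min

24.93 mL/kg/min


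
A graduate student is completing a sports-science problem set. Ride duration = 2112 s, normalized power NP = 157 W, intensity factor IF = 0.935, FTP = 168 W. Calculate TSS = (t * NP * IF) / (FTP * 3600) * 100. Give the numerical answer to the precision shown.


Numerator = 2112 * 157 * 0.935 = 310031.04
Denominator = 168 * 3600 = 604800
TSS = 310031.04 / 604800 * 100
= 51.26

51.26 TSS


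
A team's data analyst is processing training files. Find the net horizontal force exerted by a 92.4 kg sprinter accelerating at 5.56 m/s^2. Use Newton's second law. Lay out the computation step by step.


Newton's second law: F = m * a
F = 92.4 * 5.56 = 513.74 N

513.74 N


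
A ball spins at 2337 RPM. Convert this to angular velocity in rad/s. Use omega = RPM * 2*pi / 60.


omega = 2337 * 2 * pi / 60
= 2337 * 6.28318531 / 60
= 14683.804 / 60
= 244.73 rad/s

244.73 rad/s


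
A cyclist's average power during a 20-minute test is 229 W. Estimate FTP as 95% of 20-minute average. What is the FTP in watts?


FTP = 20-min power * 0.95
= 229 * 0.95
= 217.55 W

217.55 W


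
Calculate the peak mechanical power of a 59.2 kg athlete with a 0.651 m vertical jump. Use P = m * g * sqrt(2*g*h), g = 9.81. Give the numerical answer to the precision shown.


First, sqrt(2gh) = sqrt(2 * 9.81 * 0.651)
= sqrt(12.77262) = 3.57388 m/s
Power = 59.2 * 9.81 * 3.57388 = 2075.54 W

2075.54 W


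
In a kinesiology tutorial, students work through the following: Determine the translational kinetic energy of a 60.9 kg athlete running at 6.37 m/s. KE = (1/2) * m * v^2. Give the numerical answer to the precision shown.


KE = 0.5 * m * v^2
= 0.5 * 60.9 * 6.37^2
= 0.5 * 60.9 * 40.5769
= 1235.57 J

1235.57 J


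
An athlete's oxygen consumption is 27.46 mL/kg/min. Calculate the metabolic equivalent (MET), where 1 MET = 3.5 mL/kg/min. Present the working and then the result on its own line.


MET = VO2 / 3.5
= 27.46 / 3.5
= 7.85 METs

7.85 METs


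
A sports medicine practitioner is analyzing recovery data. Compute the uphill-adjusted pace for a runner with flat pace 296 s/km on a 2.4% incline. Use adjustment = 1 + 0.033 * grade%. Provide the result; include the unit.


Adjustment factor = 1 + 0.033 * 2.4 = 1.0792
Grade-adjusted pace = 296 * 1.0792 = 319.44 s/km

319.44 s/km


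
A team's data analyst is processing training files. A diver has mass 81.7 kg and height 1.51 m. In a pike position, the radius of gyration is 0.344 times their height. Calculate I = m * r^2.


r = 0.344 * 1.51 = 0.51944 m
I = m * r^2 = 81.7 * 0.269818 = 22.044 kg*m^2

22.044 kg*m^2


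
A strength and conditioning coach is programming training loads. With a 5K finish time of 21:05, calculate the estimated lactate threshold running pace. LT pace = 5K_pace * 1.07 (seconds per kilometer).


Race duration = 1265 s for 5 km
Average pace = 1265 / 5 = 253.0 s/km
LT pace = 253.0 * 1.07
= 270.71 s/km

270.71 s/km


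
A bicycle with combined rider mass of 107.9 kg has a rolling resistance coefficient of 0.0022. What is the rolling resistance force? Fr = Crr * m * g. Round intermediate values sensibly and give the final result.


Fr = 0.0022 * 107.9 * 9.81
= 0.23738 * 9.81
= 2.329 N

2.329 N


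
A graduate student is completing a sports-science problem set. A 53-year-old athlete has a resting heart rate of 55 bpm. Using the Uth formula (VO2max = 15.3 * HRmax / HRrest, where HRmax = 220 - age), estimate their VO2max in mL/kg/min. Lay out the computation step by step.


HRmax = 220 - 53 = 167 bpm
Ratio = HRmax / HRrest = 167 / 55 = 3.0364
VO2max = 15.3 * 3.0364 = 46.46 mL/kg/min

46.46 mL/kg/min


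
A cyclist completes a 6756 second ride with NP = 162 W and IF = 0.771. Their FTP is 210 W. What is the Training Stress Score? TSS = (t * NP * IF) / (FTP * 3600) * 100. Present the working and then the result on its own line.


t * NP * IF = 6756 * 162 * 0.771 = 843837.912
FTP * 3600 = 756000
TSS = (843837.912 / 756000) * 100 = 111.62

111.62 TSS


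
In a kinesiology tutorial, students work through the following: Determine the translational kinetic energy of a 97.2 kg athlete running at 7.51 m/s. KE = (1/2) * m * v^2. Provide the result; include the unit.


KE = 0.5 * m * v^2
= 0.5 * 97.2 * 7.51^2
= 0.5 * 97.2 * 56.4001
= 2741.04 J

2741.04 J


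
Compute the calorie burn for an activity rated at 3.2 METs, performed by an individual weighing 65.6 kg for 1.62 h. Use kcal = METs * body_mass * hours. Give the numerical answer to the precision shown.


Product of METs and mass = 3.2 * 65.6 = 209.92
Total kcal = 209.92 * 1.62 = 340.07 kcal

340.07 kcal


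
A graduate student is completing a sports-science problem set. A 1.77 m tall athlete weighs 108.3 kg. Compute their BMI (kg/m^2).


height^2 = 3.1329 m^2
BMI = 108.3 / 3.1329 = 34.57 kg/m^2

34.57 kg/m^2


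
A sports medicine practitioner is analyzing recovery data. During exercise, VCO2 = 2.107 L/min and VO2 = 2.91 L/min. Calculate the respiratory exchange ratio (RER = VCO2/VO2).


RER = VCO2 / VO2
= 2.107 / 2.91
= 0.7241

0.7241


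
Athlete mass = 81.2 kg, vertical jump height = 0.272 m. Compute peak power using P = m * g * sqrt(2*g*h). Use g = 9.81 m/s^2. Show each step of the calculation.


sqrt(2 * 9.81 * 0.272) = sqrt(5.33664) = 2.310117 m/s
P = 81.2 * 9.81 * 2.310117
= 1840.17 W

1840.17 W


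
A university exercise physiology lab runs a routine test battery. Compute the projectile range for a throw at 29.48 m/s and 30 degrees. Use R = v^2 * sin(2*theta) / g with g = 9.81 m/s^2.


Two times the angle = 60 degrees
sin(60) = 0.866025
R = 869.0704 * 0.866025 / 9.81 = 76.721 m

76.721 m


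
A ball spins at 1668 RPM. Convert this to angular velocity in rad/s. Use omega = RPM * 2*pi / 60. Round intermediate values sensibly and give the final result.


omega = 1668 * 2 * pi / 60
= 1668 * 6.28318531 / 60
= 10480.353 / 60
= 174.673 rad/s

174.673 rad/s


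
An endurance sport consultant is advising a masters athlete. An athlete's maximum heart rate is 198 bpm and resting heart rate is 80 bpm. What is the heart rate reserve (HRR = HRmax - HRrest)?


HRR = HRmax - HRrest
= 198 - 80
= 118 bpm

118 bpm


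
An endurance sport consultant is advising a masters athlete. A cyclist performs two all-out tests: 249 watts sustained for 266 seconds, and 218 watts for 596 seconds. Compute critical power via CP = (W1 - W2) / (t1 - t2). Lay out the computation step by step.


W1 = P1 * t1 = 249 * 266 = 66234 J
W2 = P2 * t2 = 218 * 596 = 129928 J
CP = (66234 - 129928) / (266 - 596)
= 193.01 W

193.01 W


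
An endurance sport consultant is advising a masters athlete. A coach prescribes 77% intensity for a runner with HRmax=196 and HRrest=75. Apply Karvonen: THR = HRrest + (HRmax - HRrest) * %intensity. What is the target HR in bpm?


Heart rate reserve = 196 - 75 = 121
Intensity fraction = 77 / 100 = 0.77
THR = 75 + 121 * 0.77 = 168.17 bpm

168.17 bpm


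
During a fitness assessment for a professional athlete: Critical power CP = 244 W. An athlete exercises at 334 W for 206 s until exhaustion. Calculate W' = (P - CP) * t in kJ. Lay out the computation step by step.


P - CP = 334 - 244 = 90 W
W' = 90 * 206 = 18540 J
= 18540 / 1000 = 18.54 kJ

18.54 kJ


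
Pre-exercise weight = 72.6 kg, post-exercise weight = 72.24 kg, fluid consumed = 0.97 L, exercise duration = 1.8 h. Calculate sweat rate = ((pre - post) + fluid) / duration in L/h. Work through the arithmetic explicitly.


Weight loss = 72.6 - 72.24 = 0.36 kg (approx L)
Total sweat = 0.36 + 0.97 = 1.33 L
Sweat rate = 1.33 / 1.8 = 0.739 L/h

0.739 L/h
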